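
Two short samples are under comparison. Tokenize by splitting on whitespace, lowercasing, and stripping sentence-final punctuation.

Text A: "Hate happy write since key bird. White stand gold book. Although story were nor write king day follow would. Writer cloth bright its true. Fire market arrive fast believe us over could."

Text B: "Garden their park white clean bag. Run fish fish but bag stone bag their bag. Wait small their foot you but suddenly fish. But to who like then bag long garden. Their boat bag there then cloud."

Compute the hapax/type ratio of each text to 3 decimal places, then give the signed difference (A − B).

A: hapax=30, V=31, ratio=0.968
B: hapax=17, V=23, ratio=0.739
Difference = 0.968 − 0.739 = 0.229

0.229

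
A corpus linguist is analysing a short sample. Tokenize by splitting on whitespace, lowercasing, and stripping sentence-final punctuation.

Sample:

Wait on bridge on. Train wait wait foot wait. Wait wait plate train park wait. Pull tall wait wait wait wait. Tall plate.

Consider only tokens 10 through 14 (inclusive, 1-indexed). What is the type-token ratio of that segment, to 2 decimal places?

Segment tokens 10–14: wait, wait, plate, train, park
Segment N = 5, segment V = 4.
TTR = 4 / 5 = 0.80

0.80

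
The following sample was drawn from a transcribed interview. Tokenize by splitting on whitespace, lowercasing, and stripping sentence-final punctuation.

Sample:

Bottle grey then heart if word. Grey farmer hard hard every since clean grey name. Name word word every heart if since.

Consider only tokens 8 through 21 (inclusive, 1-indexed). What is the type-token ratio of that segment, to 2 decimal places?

0.71

Segment tokens 8–21: farmer, hard, hard, every, since, clean, grey, name, name, word, word, every, heart, if
Segment N = 14, segment V = 10.
TTR = 10 / 14 = 0.71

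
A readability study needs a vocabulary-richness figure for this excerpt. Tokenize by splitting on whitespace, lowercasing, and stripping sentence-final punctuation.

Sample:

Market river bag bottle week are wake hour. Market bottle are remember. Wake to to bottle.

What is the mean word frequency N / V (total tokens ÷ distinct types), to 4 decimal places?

N = 16 tokens, V = 10 types.
Mean frequency = N / V = 16 / 10 = 1.6000

1.6000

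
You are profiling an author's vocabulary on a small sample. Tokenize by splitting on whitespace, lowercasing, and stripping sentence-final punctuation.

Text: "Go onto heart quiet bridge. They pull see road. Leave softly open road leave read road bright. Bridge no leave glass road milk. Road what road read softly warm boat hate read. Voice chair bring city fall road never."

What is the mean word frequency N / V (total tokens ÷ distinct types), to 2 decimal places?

N = 39 tokens, V = 27 types.
Mean frequency = N / V = 39 / 27 = 1.44

1.44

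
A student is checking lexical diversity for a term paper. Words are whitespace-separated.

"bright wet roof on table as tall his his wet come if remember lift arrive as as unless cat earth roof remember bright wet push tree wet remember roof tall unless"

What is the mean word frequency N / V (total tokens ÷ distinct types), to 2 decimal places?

1.72

N = 31 tokens, V = 18 types.
Mean frequency = N / V = 31 / 18 = 1.72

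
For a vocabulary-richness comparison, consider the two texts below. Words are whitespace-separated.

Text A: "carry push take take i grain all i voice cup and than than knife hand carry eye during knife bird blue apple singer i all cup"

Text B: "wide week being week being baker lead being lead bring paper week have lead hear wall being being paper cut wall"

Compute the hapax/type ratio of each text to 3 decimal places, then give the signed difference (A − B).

0.066

A: hapax=11, V=18, ratio=0.611
B: hapax=6, V=11, ratio=0.545
Difference = 0.611 − 0.545 = 0.066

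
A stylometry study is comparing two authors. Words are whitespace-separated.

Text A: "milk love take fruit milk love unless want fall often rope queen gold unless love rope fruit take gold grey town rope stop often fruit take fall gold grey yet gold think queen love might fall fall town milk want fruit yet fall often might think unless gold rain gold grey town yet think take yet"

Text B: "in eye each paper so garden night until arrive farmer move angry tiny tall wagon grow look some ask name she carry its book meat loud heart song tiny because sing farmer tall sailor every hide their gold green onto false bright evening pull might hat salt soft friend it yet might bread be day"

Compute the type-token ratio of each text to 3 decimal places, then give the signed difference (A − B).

TTR(A) = 18/56 = 0.321
TTR(B) = 51/55 = 0.927
Difference = 0.321 − 0.927 = -0.606

-0.606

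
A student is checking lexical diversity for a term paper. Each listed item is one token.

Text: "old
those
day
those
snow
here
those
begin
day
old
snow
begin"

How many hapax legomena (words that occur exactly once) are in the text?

Frequencies: those:3, old:2, day:2, snow:2, begin:2, here:1
Hapax (freq=1): here

1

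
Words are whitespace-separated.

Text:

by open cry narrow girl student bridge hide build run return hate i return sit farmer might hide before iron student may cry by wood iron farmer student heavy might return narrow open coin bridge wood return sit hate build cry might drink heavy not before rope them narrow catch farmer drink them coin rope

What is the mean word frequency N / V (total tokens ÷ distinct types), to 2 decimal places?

2.04

N = 55 tokens, V = 27 types.
Mean frequency = N / V = 55 / 27 = 2.04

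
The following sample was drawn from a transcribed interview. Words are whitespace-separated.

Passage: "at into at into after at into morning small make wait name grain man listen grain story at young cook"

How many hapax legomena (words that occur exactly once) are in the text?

11

Frequencies: at:4, into:3, grain:2, after:1, morning:1, small:1, make:1, wait:1, name:1, man:1, listen:1, story:1, young:1, cook:1
Hapax (freq=1): after, cook, listen, make, man, morning, name, small, story, wait, young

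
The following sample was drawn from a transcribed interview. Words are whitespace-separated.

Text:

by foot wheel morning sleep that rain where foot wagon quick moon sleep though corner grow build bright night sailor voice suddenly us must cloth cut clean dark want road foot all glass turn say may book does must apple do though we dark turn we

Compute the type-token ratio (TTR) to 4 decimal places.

N = 46 tokens, V = 38 types.
TTR = V / N = 38 / 46 = 0.8261

0.8261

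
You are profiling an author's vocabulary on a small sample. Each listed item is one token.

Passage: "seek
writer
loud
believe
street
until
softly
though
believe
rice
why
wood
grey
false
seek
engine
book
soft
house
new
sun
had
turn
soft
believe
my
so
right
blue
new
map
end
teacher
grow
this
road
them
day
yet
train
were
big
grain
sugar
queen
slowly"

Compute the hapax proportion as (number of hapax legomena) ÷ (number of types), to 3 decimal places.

Frequencies: believe:3, seek:2, soft:2, new:2, writer:1, loud:1, street:1, until:1, softly:1, though:1, rice:1, why:1, wood:1, grey:1, false:1, engine:1, book:1, house:1, sun:1, had:1, … (21 more, each freq 1)
Hapax count = 37; type count = 41.
Ratio = 37 / 41 = 0.902

0.902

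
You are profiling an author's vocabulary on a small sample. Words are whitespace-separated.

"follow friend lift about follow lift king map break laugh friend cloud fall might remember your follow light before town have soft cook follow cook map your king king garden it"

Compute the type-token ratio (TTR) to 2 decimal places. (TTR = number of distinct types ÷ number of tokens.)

0.68

N = 31 tokens, V = 21 types.
TTR = V / N = 21 / 31 = 0.68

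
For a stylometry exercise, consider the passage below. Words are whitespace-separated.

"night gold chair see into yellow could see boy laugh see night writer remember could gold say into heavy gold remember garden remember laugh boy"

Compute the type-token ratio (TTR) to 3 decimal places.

0.560

N = 25 tokens, V = 14 types.
TTR = V / N = 14 / 25 = 0.560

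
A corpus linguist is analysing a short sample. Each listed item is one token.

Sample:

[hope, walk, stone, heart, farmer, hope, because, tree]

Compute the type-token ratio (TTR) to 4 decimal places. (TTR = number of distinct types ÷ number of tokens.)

N = 8 tokens, V = 7 types.
TTR = V / N = 7 / 8 = 0.8750

0.8750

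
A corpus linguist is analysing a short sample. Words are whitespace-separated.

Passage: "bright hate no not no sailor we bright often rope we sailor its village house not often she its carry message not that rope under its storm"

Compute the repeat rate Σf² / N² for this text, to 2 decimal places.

0.07

Frequencies: not:3, its:3, bright:2, no:2, sailor:2, we:2, often:2, rope:2, hate:1, village:1, house:1, she:1, carry:1, message:1, that:1, under:1, storm:1
Σf² = 51; N² = 729
Repeat rate = 51 / 729 = 0.07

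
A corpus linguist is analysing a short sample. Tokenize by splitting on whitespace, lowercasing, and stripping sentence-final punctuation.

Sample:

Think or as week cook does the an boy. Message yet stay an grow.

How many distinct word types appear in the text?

Distinct types: {an, as, boy, cook, does, grow, message, or, stay, the, think, week, yet}
V = 13

13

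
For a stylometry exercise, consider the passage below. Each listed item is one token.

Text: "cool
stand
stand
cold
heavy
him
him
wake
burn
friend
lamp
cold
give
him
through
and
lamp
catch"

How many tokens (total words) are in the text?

Tokens: cool, stand, stand, cold, heavy, him, him, wake, burn, friend, lamp, cold, give, him, through, and, lamp, catch
N = 18

18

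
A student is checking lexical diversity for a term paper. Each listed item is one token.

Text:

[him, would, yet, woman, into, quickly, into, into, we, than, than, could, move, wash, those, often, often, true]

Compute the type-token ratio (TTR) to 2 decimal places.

0.78

N = 18 tokens, V = 14 types.
TTR = V / N = 14 / 18 = 0.78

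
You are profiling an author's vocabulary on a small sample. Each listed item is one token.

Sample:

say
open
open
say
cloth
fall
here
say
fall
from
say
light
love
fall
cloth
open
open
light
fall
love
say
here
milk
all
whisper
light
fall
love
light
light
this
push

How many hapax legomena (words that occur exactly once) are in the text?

6

Frequencies: say:5, fall:5, light:5, open:4, love:3, cloth:2, here:2, from:1, milk:1, all:1, whisper:1, this:1, push:1
Hapax (freq=1): all, from, milk, push, this, whisper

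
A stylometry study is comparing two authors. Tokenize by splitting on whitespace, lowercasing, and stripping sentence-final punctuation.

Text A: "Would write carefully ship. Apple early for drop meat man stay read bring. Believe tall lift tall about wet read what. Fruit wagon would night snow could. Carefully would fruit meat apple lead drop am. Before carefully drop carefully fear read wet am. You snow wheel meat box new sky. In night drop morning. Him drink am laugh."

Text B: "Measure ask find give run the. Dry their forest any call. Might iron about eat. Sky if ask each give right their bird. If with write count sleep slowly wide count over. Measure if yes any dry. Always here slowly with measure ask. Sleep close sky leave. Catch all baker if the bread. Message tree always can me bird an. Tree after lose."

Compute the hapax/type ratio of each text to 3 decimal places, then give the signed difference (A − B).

0.056

A: hapax=26, V=38, ratio=0.684
B: hapax=27, V=43, ratio=0.628
Difference = 0.684 − 0.628 = 0.056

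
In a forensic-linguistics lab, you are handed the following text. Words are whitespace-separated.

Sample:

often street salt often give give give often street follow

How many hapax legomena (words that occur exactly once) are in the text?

Frequencies: often:3, give:3, street:2, salt:1, follow:1
Hapax (freq=1): follow, salt

2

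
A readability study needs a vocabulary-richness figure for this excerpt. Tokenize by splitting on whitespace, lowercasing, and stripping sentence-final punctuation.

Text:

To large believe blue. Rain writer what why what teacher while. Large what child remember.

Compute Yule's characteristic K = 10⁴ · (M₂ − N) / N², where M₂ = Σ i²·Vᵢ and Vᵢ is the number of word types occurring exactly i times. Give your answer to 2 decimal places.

355.56

Frequencies: what:3, large:2, to:1, believe:1, blue:1, rain:1, writer:1, why:1, teacher:1, while:1, child:1, remember:1
N = 15. Frequency spectrum: V_1=10, V_2=1, V_3=1
M₂ = 1²·10 + 2²·1 + 3²·1 = 23
K = 10000 × (23 − 15) / 15² = 355.56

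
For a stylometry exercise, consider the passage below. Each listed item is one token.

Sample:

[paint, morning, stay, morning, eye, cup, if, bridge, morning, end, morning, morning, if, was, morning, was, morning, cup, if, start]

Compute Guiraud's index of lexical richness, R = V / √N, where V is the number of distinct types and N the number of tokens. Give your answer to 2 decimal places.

2.24

N = 20, V = 10.
√N = 4.472136
R = 10 / 4.472136 = 2.24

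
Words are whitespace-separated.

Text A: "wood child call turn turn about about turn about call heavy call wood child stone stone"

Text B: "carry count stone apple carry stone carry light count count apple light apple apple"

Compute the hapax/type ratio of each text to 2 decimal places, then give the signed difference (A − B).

A: hapax=1, V=7, ratio=0.14
B: hapax=0, V=5, ratio=0.00
Difference = 0.14 − 0.00 = 0.14

0.14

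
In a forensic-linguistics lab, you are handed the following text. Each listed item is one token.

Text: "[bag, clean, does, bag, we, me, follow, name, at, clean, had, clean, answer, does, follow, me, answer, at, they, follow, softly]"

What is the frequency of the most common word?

Frequencies: clean:3, follow:3, bag:2, does:2, me:2, at:2, answer:2, we:1, name:1, had:1, they:1, softly:1
Most common: 'clean' with frequency 3.

3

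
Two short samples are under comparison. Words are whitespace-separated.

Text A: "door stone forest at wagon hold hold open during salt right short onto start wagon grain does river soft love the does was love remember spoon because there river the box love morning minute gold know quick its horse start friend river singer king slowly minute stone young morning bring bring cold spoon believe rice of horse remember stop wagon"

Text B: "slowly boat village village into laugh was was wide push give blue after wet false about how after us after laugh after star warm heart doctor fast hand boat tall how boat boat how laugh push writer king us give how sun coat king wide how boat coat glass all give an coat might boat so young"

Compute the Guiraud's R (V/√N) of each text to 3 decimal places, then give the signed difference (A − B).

1.180

A: V=43, N=60, R=5.551
B: V=33, N=57, R=4.371
Difference = 5.551 − 4.371 = 1.180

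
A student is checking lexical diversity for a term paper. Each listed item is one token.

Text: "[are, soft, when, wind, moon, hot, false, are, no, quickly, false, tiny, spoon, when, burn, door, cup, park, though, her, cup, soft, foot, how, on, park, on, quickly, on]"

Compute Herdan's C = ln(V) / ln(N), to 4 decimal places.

N = 29, V = 20.
ln(V) = 2.995732, ln(N) = 3.367296
C = 2.995732 / 3.367296 = 0.8897

0.8897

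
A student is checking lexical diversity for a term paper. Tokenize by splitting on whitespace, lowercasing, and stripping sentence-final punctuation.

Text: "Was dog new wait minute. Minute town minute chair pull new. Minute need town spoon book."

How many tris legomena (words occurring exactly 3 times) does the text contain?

0

Frequencies: minute:4, new:2, town:2, was:1, dog:1, wait:1, chair:1, pull:1, need:1, spoon:1, book:1
Words with frequency 3: (none)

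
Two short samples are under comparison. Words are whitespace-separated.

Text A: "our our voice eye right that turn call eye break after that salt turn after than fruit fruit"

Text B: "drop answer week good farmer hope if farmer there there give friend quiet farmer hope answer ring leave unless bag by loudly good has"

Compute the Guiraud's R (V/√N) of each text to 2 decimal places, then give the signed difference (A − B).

A: V=12, N=18, R=2.83
B: V=18, N=24, R=3.67
Difference = 2.83 − 3.67 = -0.84

-0.84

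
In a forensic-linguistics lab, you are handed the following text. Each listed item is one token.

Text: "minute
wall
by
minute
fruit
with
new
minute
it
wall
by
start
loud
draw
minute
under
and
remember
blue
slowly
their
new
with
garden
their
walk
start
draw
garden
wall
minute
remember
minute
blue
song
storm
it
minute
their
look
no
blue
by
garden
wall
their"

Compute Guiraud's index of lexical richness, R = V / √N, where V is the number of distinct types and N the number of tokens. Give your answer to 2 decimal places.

N = 46, V = 22.
√N = 6.782330
R = 22 / 6.782330 = 3.24

3.24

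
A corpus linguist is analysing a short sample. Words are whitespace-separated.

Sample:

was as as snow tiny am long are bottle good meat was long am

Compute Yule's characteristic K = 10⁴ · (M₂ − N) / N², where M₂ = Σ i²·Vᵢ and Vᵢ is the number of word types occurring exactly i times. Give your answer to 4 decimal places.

Frequencies: was:2, as:2, am:2, long:2, snow:1, tiny:1, are:1, bottle:1, good:1, meat:1
N = 14. Frequency spectrum: V_1=6, V_2=4
M₂ = 1²·6 + 2²·4 = 22
K = 10000 × (22 − 14) / 14² = 408.1633

408.1633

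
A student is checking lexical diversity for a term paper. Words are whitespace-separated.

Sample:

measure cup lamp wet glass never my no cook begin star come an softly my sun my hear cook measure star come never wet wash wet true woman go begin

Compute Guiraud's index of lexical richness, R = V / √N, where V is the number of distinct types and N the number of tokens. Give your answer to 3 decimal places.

N = 30, V = 20.
√N = 5.477226
R = 20 / 5.477226 = 3.651

3.651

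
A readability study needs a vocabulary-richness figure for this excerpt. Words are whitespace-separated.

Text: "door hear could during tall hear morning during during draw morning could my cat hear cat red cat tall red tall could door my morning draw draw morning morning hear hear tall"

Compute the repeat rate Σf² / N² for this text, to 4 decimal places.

0.1113

Frequencies: hear:5, morning:5, tall:4, could:3, during:3, draw:3, cat:3, door:2, my:2, red:2
Σf² = 114; N² = 1024
Repeat rate = 114 / 1024 = 0.1113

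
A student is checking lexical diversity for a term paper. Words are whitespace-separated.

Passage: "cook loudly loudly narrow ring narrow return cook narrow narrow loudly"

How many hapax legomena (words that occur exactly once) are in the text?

2

Frequencies: narrow:4, loudly:3, cook:2, ring:1, return:1
Hapax (freq=1): return, ring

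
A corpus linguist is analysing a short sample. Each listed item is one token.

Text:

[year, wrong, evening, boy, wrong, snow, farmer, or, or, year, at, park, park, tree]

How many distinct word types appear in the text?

Distinct types: {at, boy, evening, farmer, or, park, snow, tree, wrong, year}
V = 10

10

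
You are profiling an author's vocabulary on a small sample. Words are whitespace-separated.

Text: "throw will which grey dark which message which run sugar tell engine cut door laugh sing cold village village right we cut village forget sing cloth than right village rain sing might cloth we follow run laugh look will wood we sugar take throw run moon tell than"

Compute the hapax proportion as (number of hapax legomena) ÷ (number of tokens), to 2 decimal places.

Frequencies: village:4, which:3, run:3, sing:3, we:3, throw:2, will:2, sugar:2, tell:2, cut:2, laugh:2, right:2, cloth:2, than:2, grey:1, dark:1, message:1, engine:1, door:1, cold:1, … (8 more, each freq 1)
Hapax count = 14; token count = 48.
Ratio = 14 / 48 = 0.29

0.29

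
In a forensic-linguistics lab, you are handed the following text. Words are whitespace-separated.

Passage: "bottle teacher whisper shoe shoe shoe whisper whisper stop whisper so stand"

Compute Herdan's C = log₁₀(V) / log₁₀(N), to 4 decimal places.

0.7831

N = 12, V = 7.
log₁₀(V) = 0.845098, log₁₀(N) = 1.079181
C = 0.845098 / 1.079181 = 0.7831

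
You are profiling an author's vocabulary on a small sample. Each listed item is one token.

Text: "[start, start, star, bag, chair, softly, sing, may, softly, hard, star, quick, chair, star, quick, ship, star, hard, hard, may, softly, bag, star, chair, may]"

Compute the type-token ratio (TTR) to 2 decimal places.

0.40

N = 25 tokens, V = 10 types.
TTR = V / N = 10 / 25 = 0.40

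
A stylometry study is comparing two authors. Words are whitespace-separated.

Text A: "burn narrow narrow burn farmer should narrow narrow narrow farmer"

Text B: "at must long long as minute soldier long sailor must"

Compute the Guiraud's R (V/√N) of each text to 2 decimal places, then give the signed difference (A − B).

A: V=4, N=10, R=1.26
B: V=7, N=10, R=2.21
Difference = 1.26 − 2.21 = -0.95

-0.95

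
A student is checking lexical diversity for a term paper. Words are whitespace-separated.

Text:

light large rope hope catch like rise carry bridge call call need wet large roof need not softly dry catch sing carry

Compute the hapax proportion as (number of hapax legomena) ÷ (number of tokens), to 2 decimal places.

Frequencies: large:2, catch:2, carry:2, call:2, need:2, light:1, rope:1, hope:1, like:1, rise:1, bridge:1, wet:1, roof:1, not:1, softly:1, dry:1, sing:1
Hapax count = 12; token count = 22.
Ratio = 12 / 22 = 0.55

0.55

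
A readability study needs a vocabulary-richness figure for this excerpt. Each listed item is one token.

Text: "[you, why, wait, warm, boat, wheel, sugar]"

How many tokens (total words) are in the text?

Tokens: you, why, wait, warm, boat, wheel, sugar
N = 7

7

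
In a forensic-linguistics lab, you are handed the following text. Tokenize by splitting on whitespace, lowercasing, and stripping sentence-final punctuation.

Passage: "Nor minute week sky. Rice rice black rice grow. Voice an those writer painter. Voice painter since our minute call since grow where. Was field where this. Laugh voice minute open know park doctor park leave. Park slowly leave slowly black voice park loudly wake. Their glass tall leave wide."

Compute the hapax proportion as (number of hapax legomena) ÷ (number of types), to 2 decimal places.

0.66

Frequencies: voice:4, park:4, minute:3, rice:3, leave:3, black:2, grow:2, painter:2, since:2, where:2, slowly:2, nor:1, week:1, sky:1, an:1, those:1, writer:1, our:1, call:1, was:1, … (12 more, each freq 1)
Hapax count = 21; type count = 32.
Ratio = 21 / 32 = 0.66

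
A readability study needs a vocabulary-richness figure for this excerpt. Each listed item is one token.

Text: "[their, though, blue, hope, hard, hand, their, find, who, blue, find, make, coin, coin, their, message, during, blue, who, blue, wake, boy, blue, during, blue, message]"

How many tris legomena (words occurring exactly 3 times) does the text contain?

Frequencies: blue:6, their:3, find:2, who:2, coin:2, message:2, during:2, though:1, hope:1, hard:1, hand:1, make:1, wake:1, boy:1
Words with frequency 3: their

1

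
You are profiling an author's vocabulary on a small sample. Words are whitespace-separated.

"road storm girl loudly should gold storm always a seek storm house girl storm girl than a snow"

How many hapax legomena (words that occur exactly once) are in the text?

9

Frequencies: storm:4, girl:3, a:2, road:1, loudly:1, should:1, gold:1, always:1, seek:1, house:1, than:1, snow:1
Hapax (freq=1): always, gold, house, loudly, road, seek, should, snow, than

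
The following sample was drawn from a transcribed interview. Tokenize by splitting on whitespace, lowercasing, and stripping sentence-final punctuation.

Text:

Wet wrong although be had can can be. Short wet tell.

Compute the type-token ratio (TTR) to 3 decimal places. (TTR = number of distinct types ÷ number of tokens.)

0.727

N = 11 tokens, V = 8 types.
TTR = V / N = 8 / 11 = 0.727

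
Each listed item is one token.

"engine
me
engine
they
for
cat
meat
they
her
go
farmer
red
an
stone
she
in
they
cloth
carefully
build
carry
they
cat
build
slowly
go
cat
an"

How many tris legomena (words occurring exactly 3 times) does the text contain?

Frequencies: they:4, cat:3, engine:2, go:2, an:2, build:2, me:1, for:1, meat:1, her:1, farmer:1, red:1, stone:1, she:1, in:1, cloth:1, carefully:1, carry:1, slowly:1
Words with frequency 3: cat

1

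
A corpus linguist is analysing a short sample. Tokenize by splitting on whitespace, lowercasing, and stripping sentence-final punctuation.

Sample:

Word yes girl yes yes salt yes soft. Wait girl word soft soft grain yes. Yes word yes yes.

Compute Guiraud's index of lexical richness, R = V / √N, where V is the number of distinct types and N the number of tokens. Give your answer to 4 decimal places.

1.6059

N = 19, V = 7.
√N = 4.358899
R = 7 / 4.358899 = 1.6059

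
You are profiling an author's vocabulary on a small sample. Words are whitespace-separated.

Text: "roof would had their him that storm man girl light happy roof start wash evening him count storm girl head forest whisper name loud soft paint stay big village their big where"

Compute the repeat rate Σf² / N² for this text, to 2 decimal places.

0.04

Frequencies: roof:2, their:2, him:2, storm:2, girl:2, big:2, would:1, had:1, that:1, man:1, light:1, happy:1, start:1, wash:1, evening:1, count:1, head:1, forest:1, whisper:1, name:1, … (6 more, each freq 1)
Σf² = 44; N² = 1024
Repeat rate = 44 / 1024 = 0.04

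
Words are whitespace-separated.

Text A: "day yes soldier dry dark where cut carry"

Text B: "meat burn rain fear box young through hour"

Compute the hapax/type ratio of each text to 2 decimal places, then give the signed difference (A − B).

0.00

A: hapax=8, V=8, ratio=1.00
B: hapax=8, V=8, ratio=1.00
Difference = 1.00 − 1.00 = 0.00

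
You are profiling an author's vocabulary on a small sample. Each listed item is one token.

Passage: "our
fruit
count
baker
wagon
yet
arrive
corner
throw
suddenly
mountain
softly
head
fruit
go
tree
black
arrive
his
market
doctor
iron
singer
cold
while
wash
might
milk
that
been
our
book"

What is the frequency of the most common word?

2

Frequencies: our:2, fruit:2, arrive:2, count:1, baker:1, wagon:1, yet:1, corner:1, throw:1, suddenly:1, mountain:1, softly:1, head:1, go:1, tree:1, black:1, his:1, market:1, doctor:1, iron:1, … (9 more, each freq 1)
Most common: 'our' with frequency 2.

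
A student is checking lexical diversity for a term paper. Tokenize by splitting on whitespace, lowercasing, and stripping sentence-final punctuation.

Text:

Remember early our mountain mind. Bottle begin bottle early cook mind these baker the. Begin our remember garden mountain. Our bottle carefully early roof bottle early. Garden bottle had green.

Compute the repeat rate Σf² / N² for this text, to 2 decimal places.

0.09

Frequencies: bottle:5, early:4, our:3, remember:2, mountain:2, mind:2, begin:2, garden:2, cook:1, these:1, baker:1, the:1, carefully:1, roof:1, had:1, green:1
Σf² = 78; N² = 900
Repeat rate = 78 / 900 = 0.09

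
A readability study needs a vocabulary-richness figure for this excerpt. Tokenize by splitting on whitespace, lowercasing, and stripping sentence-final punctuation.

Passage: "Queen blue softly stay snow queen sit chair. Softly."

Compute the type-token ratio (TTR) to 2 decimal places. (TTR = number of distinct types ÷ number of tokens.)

N = 9 tokens, V = 7 types.
TTR = V / N = 7 / 9 = 0.78

0.78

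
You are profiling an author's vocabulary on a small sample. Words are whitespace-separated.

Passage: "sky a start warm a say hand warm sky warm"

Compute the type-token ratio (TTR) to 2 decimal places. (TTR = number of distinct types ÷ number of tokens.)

0.60

N = 10 tokens, V = 6 types.
TTR = V / N = 6 / 10 = 0.60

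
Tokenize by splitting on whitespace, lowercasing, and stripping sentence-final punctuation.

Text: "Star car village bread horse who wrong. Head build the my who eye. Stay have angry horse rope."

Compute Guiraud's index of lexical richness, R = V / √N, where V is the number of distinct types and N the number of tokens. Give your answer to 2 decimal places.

N = 18, V = 16.
√N = 4.242641
R = 16 / 4.242641 = 3.77

3.77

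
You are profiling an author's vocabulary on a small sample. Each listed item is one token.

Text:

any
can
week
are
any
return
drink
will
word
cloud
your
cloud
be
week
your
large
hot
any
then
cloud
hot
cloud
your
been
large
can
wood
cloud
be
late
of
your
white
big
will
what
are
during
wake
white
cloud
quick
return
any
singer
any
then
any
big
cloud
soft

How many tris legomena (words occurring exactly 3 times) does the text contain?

0

Frequencies: cloud:7, any:6, your:4, can:2, week:2, are:2, return:2, will:2, be:2, large:2, hot:2, then:2, white:2, big:2, drink:1, word:1, been:1, wood:1, late:1, of:1, … (6 more, each freq 1)
Words with frequency 3: (none)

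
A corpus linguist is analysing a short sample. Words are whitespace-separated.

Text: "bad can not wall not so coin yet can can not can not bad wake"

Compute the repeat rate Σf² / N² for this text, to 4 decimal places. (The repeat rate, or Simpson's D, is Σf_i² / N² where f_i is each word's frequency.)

Frequencies: can:4, not:4, bad:2, wall:1, so:1, coin:1, yet:1, wake:1
Σf² = 41; N² = 225
Repeat rate = 41 / 225 = 0.1822

0.1822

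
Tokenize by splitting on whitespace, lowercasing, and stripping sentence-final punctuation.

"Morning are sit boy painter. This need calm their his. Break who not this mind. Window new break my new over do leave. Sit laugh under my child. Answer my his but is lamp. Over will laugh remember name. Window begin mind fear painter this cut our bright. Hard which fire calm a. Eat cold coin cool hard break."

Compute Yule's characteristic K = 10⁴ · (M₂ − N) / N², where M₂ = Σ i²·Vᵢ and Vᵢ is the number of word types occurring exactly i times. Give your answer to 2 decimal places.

Frequencies: this:3, break:3, my:3, sit:2, painter:2, calm:2, his:2, mind:2, window:2, new:2, over:2, laugh:2, hard:2, morning:1, are:1, boy:1, need:1, their:1, who:1, not:1, … (23 more, each freq 1)
N = 59. Frequency spectrum: V_1=30, V_2=10, V_3=3
M₂ = 1²·30 + 2²·10 + 3²·3 = 97
K = 10000 × (97 − 59) / 59² = 109.16

109.16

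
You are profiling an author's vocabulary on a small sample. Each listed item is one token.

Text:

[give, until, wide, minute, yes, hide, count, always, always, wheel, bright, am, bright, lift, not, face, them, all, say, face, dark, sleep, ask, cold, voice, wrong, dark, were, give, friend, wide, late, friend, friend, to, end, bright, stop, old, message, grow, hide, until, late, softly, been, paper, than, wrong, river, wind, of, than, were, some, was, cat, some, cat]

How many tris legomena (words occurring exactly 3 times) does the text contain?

2

Frequencies: bright:3, friend:3, give:2, until:2, wide:2, hide:2, always:2, face:2, dark:2, wrong:2, were:2, late:2, than:2, some:2, cat:2, minute:1, yes:1, count:1, wheel:1, am:1, … (22 more, each freq 1)
Words with frequency 3: bright, friend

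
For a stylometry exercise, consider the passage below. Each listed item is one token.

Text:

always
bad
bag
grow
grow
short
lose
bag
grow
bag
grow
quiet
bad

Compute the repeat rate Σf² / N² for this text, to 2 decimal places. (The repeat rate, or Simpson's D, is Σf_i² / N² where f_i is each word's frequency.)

0.20

Frequencies: grow:4, bag:3, bad:2, always:1, short:1, lose:1, quiet:1
Σf² = 33; N² = 169
Repeat rate = 33 / 169 = 0.20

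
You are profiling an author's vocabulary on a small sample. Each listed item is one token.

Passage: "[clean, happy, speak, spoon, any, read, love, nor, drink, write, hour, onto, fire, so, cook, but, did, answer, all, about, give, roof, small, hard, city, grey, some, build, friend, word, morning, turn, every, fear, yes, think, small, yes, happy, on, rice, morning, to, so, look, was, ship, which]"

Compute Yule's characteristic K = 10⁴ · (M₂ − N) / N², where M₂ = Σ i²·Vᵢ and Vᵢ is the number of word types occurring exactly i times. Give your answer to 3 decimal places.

43.403

Frequencies: happy:2, so:2, small:2, morning:2, yes:2, clean:1, speak:1, spoon:1, any:1, read:1, love:1, nor:1, drink:1, write:1, hour:1, onto:1, fire:1, cook:1, but:1, did:1, … (23 more, each freq 1)
N = 48. Frequency spectrum: V_1=38, V_2=5
M₂ = 1²·38 + 2²·5 = 58
K = 10000 × (58 − 48) / 48² = 43.403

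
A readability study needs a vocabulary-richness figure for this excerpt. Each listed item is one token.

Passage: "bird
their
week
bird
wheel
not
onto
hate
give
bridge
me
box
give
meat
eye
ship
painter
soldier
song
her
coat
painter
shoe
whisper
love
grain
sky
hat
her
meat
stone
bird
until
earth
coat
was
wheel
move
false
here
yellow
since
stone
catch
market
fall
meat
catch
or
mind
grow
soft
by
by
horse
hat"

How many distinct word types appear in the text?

43

Distinct types: {bird, box, bridge, by, catch, coat, earth, eye, fall, false, give, grain, grow, hat, hate, her, here, horse, love, market, me, meat, mind, move, not, onto, or, painter, ship, shoe, since, sky, soft, soldier, song, stone, their, until, was, week, wheel, whisper, yellow}
V = 43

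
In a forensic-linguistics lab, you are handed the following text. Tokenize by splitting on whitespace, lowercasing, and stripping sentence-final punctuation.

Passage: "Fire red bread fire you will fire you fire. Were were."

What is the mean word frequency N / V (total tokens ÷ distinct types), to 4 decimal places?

1.8333

N = 11 tokens, V = 6 types.
Mean frequency = N / V = 11 / 6 = 1.8333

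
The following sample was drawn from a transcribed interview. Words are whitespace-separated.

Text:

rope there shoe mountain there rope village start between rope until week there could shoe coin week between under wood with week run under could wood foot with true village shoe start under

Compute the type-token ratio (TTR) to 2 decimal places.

0.52

N = 33 tokens, V = 17 types.
TTR = V / N = 17 / 33 = 0.52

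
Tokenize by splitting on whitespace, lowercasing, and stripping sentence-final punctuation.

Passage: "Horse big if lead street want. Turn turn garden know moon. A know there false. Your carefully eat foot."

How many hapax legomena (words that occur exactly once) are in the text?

15

Frequencies: turn:2, know:2, horse:1, big:1, if:1, lead:1, street:1, want:1, garden:1, moon:1, a:1, there:1, false:1, your:1, carefully:1, eat:1, foot:1
Hapax (freq=1): a, big, carefully, eat, false, foot, garden, horse, if, lead, moon, street, there, want, your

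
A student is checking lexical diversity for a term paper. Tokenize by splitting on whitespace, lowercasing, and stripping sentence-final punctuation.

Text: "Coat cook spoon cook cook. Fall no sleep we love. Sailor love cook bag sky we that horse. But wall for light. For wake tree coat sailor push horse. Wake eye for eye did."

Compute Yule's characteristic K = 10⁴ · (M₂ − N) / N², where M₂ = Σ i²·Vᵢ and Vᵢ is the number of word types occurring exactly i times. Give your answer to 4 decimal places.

Frequencies: cook:4, for:3, coat:2, we:2, love:2, sailor:2, horse:2, wake:2, eye:2, spoon:1, fall:1, no:1, sleep:1, bag:1, sky:1, that:1, but:1, wall:1, light:1, tree:1, … (2 more, each freq 1)
N = 34. Frequency spectrum: V_1=13, V_2=7, V_3=1, V_4=1
M₂ = 1²·13 + 2²·7 + 3²·1 + 4²·1 = 66
K = 10000 × (66 − 34) / 34² = 276.8166

276.8166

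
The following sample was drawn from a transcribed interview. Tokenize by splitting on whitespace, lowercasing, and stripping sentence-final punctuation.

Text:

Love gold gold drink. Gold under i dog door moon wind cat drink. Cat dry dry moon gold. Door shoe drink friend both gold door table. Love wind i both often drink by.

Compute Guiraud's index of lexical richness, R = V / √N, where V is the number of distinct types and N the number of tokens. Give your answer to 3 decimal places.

2.959

N = 33, V = 17.
√N = 5.744563
R = 17 / 5.744563 = 2.959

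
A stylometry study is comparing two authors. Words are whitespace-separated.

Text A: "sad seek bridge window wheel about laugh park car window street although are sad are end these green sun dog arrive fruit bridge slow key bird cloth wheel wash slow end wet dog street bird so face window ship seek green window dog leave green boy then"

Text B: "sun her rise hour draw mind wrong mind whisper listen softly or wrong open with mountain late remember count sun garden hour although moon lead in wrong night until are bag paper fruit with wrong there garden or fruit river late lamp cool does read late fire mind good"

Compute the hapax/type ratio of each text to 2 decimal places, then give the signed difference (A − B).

A: hapax=19, V=31, ratio=0.61
B: hapax=27, V=36, ratio=0.75
Difference = 0.61 − 0.75 = -0.14

-0.14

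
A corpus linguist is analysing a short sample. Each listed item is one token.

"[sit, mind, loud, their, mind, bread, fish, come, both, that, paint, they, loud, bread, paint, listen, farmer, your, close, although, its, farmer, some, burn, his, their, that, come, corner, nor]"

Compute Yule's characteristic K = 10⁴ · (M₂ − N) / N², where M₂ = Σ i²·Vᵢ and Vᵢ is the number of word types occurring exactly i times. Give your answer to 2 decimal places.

Frequencies: mind:2, loud:2, their:2, bread:2, come:2, that:2, paint:2, farmer:2, sit:1, fish:1, both:1, they:1, listen:1, your:1, close:1, although:1, its:1, some:1, burn:1, his:1, … (2 more, each freq 1)
N = 30. Frequency spectrum: V_1=14, V_2=8
M₂ = 1²·14 + 2²·8 = 46
K = 10000 × (46 − 30) / 30² = 177.78

177.78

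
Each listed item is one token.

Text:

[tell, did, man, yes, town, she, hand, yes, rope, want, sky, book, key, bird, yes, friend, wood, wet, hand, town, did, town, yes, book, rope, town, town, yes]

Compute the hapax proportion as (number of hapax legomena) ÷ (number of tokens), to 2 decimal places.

0.36

Frequencies: yes:5, town:5, did:2, hand:2, rope:2, book:2, tell:1, man:1, she:1, want:1, sky:1, key:1, bird:1, friend:1, wood:1, wet:1
Hapax count = 10; token count = 28.
Ratio = 10 / 28 = 0.36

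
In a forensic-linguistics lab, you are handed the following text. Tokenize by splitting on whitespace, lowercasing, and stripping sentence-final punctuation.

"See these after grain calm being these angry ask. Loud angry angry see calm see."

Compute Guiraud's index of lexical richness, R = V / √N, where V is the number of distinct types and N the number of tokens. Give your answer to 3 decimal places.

2.324

N = 15, V = 9.
√N = 3.872983
R = 9 / 3.872983 = 2.324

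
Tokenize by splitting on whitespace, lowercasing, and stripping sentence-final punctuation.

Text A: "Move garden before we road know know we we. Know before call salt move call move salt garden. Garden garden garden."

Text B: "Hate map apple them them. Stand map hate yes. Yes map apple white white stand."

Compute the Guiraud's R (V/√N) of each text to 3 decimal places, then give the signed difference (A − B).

A: V=8, N=21, R=1.746
B: V=7, N=15, R=1.807
Difference = 1.746 − 1.807 = -0.061

-0.061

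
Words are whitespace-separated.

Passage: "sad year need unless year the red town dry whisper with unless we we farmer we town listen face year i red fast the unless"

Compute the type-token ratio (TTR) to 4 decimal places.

N = 25 tokens, V = 16 types.
TTR = V / N = 16 / 25 = 0.6400

0.6400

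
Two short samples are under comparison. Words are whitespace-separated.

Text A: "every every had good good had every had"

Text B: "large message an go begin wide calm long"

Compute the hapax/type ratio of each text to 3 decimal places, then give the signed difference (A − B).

A: hapax=0, V=3, ratio=0.000
B: hapax=8, V=8, ratio=1.000
Difference = 0.000 − 1.000 = -1.000

-1.000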